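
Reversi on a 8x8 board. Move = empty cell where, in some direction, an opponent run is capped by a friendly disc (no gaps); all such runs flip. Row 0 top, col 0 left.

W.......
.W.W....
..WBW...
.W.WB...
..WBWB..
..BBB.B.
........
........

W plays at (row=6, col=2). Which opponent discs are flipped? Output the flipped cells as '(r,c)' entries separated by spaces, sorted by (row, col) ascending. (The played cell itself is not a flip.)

Dir NW: first cell '.' (not opp) -> no flip
Dir N: opp run (5,2) capped by W -> flip
Dir NE: opp run (5,3) capped by W -> flip
Dir W: first cell '.' (not opp) -> no flip
Dir E: first cell '.' (not opp) -> no flip
Dir SW: first cell '.' (not opp) -> no flip
Dir S: first cell '.' (not opp) -> no flip
Dir SE: first cell '.' (not opp) -> no flip

Answer: (5,2) (5,3)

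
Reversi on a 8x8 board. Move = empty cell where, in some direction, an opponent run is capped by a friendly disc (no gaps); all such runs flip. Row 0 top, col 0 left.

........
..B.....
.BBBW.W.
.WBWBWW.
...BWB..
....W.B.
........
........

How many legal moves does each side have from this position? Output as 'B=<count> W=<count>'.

-- B to move --
(1,3): no bracket -> illegal
(1,4): flips 1 -> legal
(1,5): no bracket -> illegal
(1,6): no bracket -> illegal
(1,7): no bracket -> illegal
(2,0): no bracket -> illegal
(2,5): flips 2 -> legal
(2,7): flips 1 -> legal
(3,0): flips 1 -> legal
(3,7): flips 2 -> legal
(4,0): flips 1 -> legal
(4,1): flips 1 -> legal
(4,2): no bracket -> illegal
(4,6): no bracket -> illegal
(4,7): no bracket -> illegal
(5,3): no bracket -> illegal
(5,5): flips 2 -> legal
(6,3): flips 1 -> legal
(6,4): flips 2 -> legal
(6,5): flips 1 -> legal
B mobility = 11
-- W to move --
(0,1): no bracket -> illegal
(0,2): no bracket -> illegal
(0,3): no bracket -> illegal
(1,0): flips 3 -> legal
(1,1): flips 2 -> legal
(1,3): flips 2 -> legal
(1,4): no bracket -> illegal
(2,0): flips 3 -> legal
(2,5): no bracket -> illegal
(3,0): no bracket -> illegal
(4,1): no bracket -> illegal
(4,2): flips 1 -> legal
(4,6): flips 1 -> legal
(4,7): no bracket -> illegal
(5,2): no bracket -> illegal
(5,3): flips 1 -> legal
(5,5): flips 1 -> legal
(5,7): no bracket -> illegal
(6,5): no bracket -> illegal
(6,6): no bracket -> illegal
(6,7): no bracket -> illegal
W mobility = 8

Answer: B=11 W=8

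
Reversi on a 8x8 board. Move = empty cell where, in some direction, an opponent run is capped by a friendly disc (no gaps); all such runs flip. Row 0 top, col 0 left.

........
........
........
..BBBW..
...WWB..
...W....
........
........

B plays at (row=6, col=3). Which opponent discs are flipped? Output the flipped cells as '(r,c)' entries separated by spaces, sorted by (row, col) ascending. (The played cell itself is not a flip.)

Answer: (4,3) (5,3)

Derivation:
Dir NW: first cell '.' (not opp) -> no flip
Dir N: opp run (5,3) (4,3) capped by B -> flip
Dir NE: first cell '.' (not opp) -> no flip
Dir W: first cell '.' (not opp) -> no flip
Dir E: first cell '.' (not opp) -> no flip
Dir SW: first cell '.' (not opp) -> no flip
Dir S: first cell '.' (not opp) -> no flip
Dir SE: first cell '.' (not opp) -> no flip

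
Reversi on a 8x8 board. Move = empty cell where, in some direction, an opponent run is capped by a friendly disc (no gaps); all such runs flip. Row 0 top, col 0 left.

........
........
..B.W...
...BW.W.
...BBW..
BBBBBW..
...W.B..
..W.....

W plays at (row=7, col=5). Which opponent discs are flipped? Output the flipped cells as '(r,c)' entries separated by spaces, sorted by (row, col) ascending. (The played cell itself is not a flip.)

Dir NW: first cell '.' (not opp) -> no flip
Dir N: opp run (6,5) capped by W -> flip
Dir NE: first cell '.' (not opp) -> no flip
Dir W: first cell '.' (not opp) -> no flip
Dir E: first cell '.' (not opp) -> no flip
Dir SW: edge -> no flip
Dir S: edge -> no flip
Dir SE: edge -> no flip

Answer: (6,5)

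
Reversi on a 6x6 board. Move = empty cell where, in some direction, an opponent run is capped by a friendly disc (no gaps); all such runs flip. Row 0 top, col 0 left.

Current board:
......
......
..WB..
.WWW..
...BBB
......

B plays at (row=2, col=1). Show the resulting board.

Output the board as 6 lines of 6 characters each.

Place B at (2,1); scan 8 dirs for brackets.
Dir NW: first cell '.' (not opp) -> no flip
Dir N: first cell '.' (not opp) -> no flip
Dir NE: first cell '.' (not opp) -> no flip
Dir W: first cell '.' (not opp) -> no flip
Dir E: opp run (2,2) capped by B -> flip
Dir SW: first cell '.' (not opp) -> no flip
Dir S: opp run (3,1), next='.' -> no flip
Dir SE: opp run (3,2) capped by B -> flip
All flips: (2,2) (3,2)

Answer: ......
......
.BBB..
.WBW..
...BBB
......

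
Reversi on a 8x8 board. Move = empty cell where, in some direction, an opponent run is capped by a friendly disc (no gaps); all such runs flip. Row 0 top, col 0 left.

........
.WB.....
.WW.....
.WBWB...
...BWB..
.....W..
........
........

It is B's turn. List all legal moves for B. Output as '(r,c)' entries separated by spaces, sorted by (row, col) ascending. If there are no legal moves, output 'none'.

Answer: (1,0) (2,3) (3,0) (5,4) (6,5)

Derivation:
(0,0): no bracket -> illegal
(0,1): no bracket -> illegal
(0,2): no bracket -> illegal
(1,0): flips 2 -> legal
(1,3): no bracket -> illegal
(2,0): no bracket -> illegal
(2,3): flips 1 -> legal
(2,4): no bracket -> illegal
(3,0): flips 2 -> legal
(3,5): no bracket -> illegal
(4,0): no bracket -> illegal
(4,1): no bracket -> illegal
(4,2): no bracket -> illegal
(4,6): no bracket -> illegal
(5,3): no bracket -> illegal
(5,4): flips 1 -> legal
(5,6): no bracket -> illegal
(6,4): no bracket -> illegal
(6,5): flips 1 -> legal
(6,6): no bracket -> illegal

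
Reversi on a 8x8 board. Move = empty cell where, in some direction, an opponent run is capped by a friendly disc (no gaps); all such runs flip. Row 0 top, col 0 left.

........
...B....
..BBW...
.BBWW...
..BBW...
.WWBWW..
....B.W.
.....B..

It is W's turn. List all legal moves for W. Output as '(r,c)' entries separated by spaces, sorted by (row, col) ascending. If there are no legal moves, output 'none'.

(0,2): flips 1 -> legal
(0,3): flips 2 -> legal
(0,4): no bracket -> illegal
(1,1): flips 1 -> legal
(1,2): flips 4 -> legal
(1,4): no bracket -> illegal
(2,0): no bracket -> illegal
(2,1): flips 4 -> legal
(3,0): flips 2 -> legal
(4,0): no bracket -> illegal
(4,1): flips 2 -> legal
(6,2): flips 1 -> legal
(6,3): flips 2 -> legal
(6,5): no bracket -> illegal
(7,3): flips 1 -> legal
(7,4): flips 1 -> legal
(7,6): no bracket -> illegal

Answer: (0,2) (0,3) (1,1) (1,2) (2,1) (3,0) (4,1) (6,2) (6,3) (7,3) (7,4)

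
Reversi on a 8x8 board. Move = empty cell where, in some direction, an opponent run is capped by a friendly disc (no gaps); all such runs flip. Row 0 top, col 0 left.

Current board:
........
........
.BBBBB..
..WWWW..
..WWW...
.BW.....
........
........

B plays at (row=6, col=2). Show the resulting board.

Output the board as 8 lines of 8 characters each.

Place B at (6,2); scan 8 dirs for brackets.
Dir NW: first cell 'B' (not opp) -> no flip
Dir N: opp run (5,2) (4,2) (3,2) capped by B -> flip
Dir NE: first cell '.' (not opp) -> no flip
Dir W: first cell '.' (not opp) -> no flip
Dir E: first cell '.' (not opp) -> no flip
Dir SW: first cell '.' (not opp) -> no flip
Dir S: first cell '.' (not opp) -> no flip
Dir SE: first cell '.' (not opp) -> no flip
All flips: (3,2) (4,2) (5,2)

Answer: ........
........
.BBBBB..
..BWWW..
..BWW...
.BB.....
..B.....
........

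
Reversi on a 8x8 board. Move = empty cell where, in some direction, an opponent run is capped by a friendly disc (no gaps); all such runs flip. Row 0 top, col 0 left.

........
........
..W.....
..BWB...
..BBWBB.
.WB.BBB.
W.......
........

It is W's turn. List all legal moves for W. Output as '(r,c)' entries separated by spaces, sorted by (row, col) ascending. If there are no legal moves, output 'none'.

(2,1): no bracket -> illegal
(2,3): no bracket -> illegal
(2,4): flips 1 -> legal
(2,5): no bracket -> illegal
(3,1): flips 1 -> legal
(3,5): flips 1 -> legal
(3,6): no bracket -> illegal
(3,7): no bracket -> illegal
(4,1): flips 2 -> legal
(4,7): flips 2 -> legal
(5,3): flips 2 -> legal
(5,7): no bracket -> illegal
(6,1): no bracket -> illegal
(6,2): flips 3 -> legal
(6,3): no bracket -> illegal
(6,4): flips 1 -> legal
(6,5): no bracket -> illegal
(6,6): flips 1 -> legal
(6,7): no bracket -> illegal

Answer: (2,4) (3,1) (3,5) (4,1) (4,7) (5,3) (6,2) (6,4) (6,6)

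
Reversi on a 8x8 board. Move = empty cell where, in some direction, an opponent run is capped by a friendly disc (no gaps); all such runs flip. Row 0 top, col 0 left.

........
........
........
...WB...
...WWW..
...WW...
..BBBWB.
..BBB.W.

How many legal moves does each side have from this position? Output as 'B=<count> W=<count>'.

Answer: B=7 W=9

Derivation:
-- B to move --
(2,2): no bracket -> illegal
(2,3): flips 3 -> legal
(2,4): no bracket -> illegal
(3,2): flips 1 -> legal
(3,5): flips 2 -> legal
(3,6): flips 2 -> legal
(4,2): flips 1 -> legal
(4,6): no bracket -> illegal
(5,2): flips 1 -> legal
(5,5): no bracket -> illegal
(5,6): flips 2 -> legal
(6,7): no bracket -> illegal
(7,5): no bracket -> illegal
(7,7): no bracket -> illegal
B mobility = 7
-- W to move --
(2,3): flips 1 -> legal
(2,4): flips 1 -> legal
(2,5): flips 1 -> legal
(3,5): flips 1 -> legal
(5,1): no bracket -> illegal
(5,2): no bracket -> illegal
(5,5): no bracket -> illegal
(5,6): flips 1 -> legal
(5,7): no bracket -> illegal
(6,1): flips 3 -> legal
(6,7): flips 1 -> legal
(7,1): flips 1 -> legal
(7,5): flips 1 -> legal
(7,7): no bracket -> illegal
W mobility = 9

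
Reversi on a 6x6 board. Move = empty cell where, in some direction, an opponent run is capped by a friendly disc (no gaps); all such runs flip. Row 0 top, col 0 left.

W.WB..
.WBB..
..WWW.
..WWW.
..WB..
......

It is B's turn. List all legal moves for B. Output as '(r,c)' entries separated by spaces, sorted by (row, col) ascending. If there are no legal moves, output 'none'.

Answer: (0,1) (1,0) (2,1) (2,5) (3,1) (3,5) (4,1) (4,5) (5,2)

Derivation:
(0,1): flips 1 -> legal
(1,0): flips 1 -> legal
(1,4): no bracket -> illegal
(1,5): no bracket -> illegal
(2,0): no bracket -> illegal
(2,1): flips 1 -> legal
(2,5): flips 1 -> legal
(3,1): flips 1 -> legal
(3,5): flips 1 -> legal
(4,1): flips 1 -> legal
(4,4): no bracket -> illegal
(4,5): flips 2 -> legal
(5,1): no bracket -> illegal
(5,2): flips 3 -> legal
(5,3): no bracket -> illegal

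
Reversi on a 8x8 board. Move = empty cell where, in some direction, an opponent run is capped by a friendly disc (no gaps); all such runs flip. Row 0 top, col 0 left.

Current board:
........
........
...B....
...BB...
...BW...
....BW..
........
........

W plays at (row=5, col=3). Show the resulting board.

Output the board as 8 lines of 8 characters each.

Place W at (5,3); scan 8 dirs for brackets.
Dir NW: first cell '.' (not opp) -> no flip
Dir N: opp run (4,3) (3,3) (2,3), next='.' -> no flip
Dir NE: first cell 'W' (not opp) -> no flip
Dir W: first cell '.' (not opp) -> no flip
Dir E: opp run (5,4) capped by W -> flip
Dir SW: first cell '.' (not opp) -> no flip
Dir S: first cell '.' (not opp) -> no flip
Dir SE: first cell '.' (not opp) -> no flip
All flips: (5,4)

Answer: ........
........
...B....
...BB...
...BW...
...WWW..
........
........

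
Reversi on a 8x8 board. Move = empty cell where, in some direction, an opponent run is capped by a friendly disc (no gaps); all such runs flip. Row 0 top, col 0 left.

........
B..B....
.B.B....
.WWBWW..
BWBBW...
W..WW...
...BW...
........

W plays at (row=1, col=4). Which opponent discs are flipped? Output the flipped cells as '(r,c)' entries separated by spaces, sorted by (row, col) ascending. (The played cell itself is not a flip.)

Dir NW: first cell '.' (not opp) -> no flip
Dir N: first cell '.' (not opp) -> no flip
Dir NE: first cell '.' (not opp) -> no flip
Dir W: opp run (1,3), next='.' -> no flip
Dir E: first cell '.' (not opp) -> no flip
Dir SW: opp run (2,3) capped by W -> flip
Dir S: first cell '.' (not opp) -> no flip
Dir SE: first cell '.' (not opp) -> no flip

Answer: (2,3)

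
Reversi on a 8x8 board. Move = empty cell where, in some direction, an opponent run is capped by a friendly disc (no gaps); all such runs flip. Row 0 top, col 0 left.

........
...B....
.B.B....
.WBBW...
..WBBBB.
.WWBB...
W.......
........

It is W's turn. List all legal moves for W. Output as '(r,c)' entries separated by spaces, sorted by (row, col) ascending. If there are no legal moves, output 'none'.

(0,2): no bracket -> illegal
(0,3): no bracket -> illegal
(0,4): no bracket -> illegal
(1,0): no bracket -> illegal
(1,1): flips 1 -> legal
(1,2): flips 1 -> legal
(1,4): no bracket -> illegal
(2,0): no bracket -> illegal
(2,2): flips 1 -> legal
(2,4): flips 1 -> legal
(3,0): no bracket -> illegal
(3,5): no bracket -> illegal
(3,6): no bracket -> illegal
(3,7): no bracket -> illegal
(4,1): no bracket -> illegal
(4,7): flips 4 -> legal
(5,5): flips 2 -> legal
(5,6): flips 1 -> legal
(5,7): no bracket -> illegal
(6,2): no bracket -> illegal
(6,3): no bracket -> illegal
(6,4): flips 3 -> legal
(6,5): no bracket -> illegal

Answer: (1,1) (1,2) (2,2) (2,4) (4,7) (5,5) (5,6) (6,4)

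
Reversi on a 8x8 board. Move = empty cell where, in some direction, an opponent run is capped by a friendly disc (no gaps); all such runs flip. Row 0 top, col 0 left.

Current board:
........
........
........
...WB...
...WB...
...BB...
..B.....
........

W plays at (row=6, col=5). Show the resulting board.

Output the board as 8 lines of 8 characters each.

Answer: ........
........
........
...WB...
...WB...
...BW...
..B..W..
........

Derivation:
Place W at (6,5); scan 8 dirs for brackets.
Dir NW: opp run (5,4) capped by W -> flip
Dir N: first cell '.' (not opp) -> no flip
Dir NE: first cell '.' (not opp) -> no flip
Dir W: first cell '.' (not opp) -> no flip
Dir E: first cell '.' (not opp) -> no flip
Dir SW: first cell '.' (not opp) -> no flip
Dir S: first cell '.' (not opp) -> no flip
Dir SE: first cell '.' (not opp) -> no flip
All flips: (5,4)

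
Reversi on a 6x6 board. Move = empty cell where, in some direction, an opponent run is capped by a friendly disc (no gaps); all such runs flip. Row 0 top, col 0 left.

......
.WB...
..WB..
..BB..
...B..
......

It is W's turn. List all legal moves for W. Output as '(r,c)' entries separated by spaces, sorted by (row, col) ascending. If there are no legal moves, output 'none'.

Answer: (0,2) (1,3) (2,4) (4,2) (4,4)

Derivation:
(0,1): no bracket -> illegal
(0,2): flips 1 -> legal
(0,3): no bracket -> illegal
(1,3): flips 1 -> legal
(1,4): no bracket -> illegal
(2,1): no bracket -> illegal
(2,4): flips 1 -> legal
(3,1): no bracket -> illegal
(3,4): no bracket -> illegal
(4,1): no bracket -> illegal
(4,2): flips 1 -> legal
(4,4): flips 1 -> legal
(5,2): no bracket -> illegal
(5,3): no bracket -> illegal
(5,4): no bracket -> illegal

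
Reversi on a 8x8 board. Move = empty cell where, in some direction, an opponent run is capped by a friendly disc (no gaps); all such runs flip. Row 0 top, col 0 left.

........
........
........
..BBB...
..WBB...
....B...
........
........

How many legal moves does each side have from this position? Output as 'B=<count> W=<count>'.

-- B to move --
(3,1): no bracket -> illegal
(4,1): flips 1 -> legal
(5,1): flips 1 -> legal
(5,2): flips 1 -> legal
(5,3): no bracket -> illegal
B mobility = 3
-- W to move --
(2,1): no bracket -> illegal
(2,2): flips 1 -> legal
(2,3): no bracket -> illegal
(2,4): flips 1 -> legal
(2,5): no bracket -> illegal
(3,1): no bracket -> illegal
(3,5): no bracket -> illegal
(4,1): no bracket -> illegal
(4,5): flips 2 -> legal
(5,2): no bracket -> illegal
(5,3): no bracket -> illegal
(5,5): no bracket -> illegal
(6,3): no bracket -> illegal
(6,4): no bracket -> illegal
(6,5): no bracket -> illegal
W mobility = 3

Answer: B=3 W=3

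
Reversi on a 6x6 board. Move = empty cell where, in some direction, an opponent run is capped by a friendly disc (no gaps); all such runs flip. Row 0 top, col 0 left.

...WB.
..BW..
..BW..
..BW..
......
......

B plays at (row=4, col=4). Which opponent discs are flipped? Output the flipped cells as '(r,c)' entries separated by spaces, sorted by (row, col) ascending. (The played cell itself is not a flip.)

Dir NW: opp run (3,3) capped by B -> flip
Dir N: first cell '.' (not opp) -> no flip
Dir NE: first cell '.' (not opp) -> no flip
Dir W: first cell '.' (not opp) -> no flip
Dir E: first cell '.' (not opp) -> no flip
Dir SW: first cell '.' (not opp) -> no flip
Dir S: first cell '.' (not opp) -> no flip
Dir SE: first cell '.' (not opp) -> no flip

Answer: (3,3)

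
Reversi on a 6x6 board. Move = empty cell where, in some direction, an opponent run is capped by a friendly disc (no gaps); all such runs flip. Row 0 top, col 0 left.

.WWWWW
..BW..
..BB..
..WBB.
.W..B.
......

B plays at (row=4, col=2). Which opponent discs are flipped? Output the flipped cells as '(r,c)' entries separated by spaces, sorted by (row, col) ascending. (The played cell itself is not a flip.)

Answer: (3,2)

Derivation:
Dir NW: first cell '.' (not opp) -> no flip
Dir N: opp run (3,2) capped by B -> flip
Dir NE: first cell 'B' (not opp) -> no flip
Dir W: opp run (4,1), next='.' -> no flip
Dir E: first cell '.' (not opp) -> no flip
Dir SW: first cell '.' (not opp) -> no flip
Dir S: first cell '.' (not opp) -> no flip
Dir SE: first cell '.' (not opp) -> no flip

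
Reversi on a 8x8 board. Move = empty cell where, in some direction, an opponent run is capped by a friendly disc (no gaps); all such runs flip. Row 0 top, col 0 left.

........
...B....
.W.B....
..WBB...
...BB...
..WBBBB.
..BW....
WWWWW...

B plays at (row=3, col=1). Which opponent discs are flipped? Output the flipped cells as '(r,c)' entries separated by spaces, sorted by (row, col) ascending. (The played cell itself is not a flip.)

Dir NW: first cell '.' (not opp) -> no flip
Dir N: opp run (2,1), next='.' -> no flip
Dir NE: first cell '.' (not opp) -> no flip
Dir W: first cell '.' (not opp) -> no flip
Dir E: opp run (3,2) capped by B -> flip
Dir SW: first cell '.' (not opp) -> no flip
Dir S: first cell '.' (not opp) -> no flip
Dir SE: first cell '.' (not opp) -> no flip

Answer: (3,2)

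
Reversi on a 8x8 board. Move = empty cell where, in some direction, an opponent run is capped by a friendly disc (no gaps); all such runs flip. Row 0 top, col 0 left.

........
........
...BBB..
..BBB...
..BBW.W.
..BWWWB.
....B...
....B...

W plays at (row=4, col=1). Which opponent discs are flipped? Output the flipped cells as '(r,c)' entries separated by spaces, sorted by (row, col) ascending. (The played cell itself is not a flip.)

Answer: (4,2) (4,3)

Derivation:
Dir NW: first cell '.' (not opp) -> no flip
Dir N: first cell '.' (not opp) -> no flip
Dir NE: opp run (3,2) (2,3), next='.' -> no flip
Dir W: first cell '.' (not opp) -> no flip
Dir E: opp run (4,2) (4,3) capped by W -> flip
Dir SW: first cell '.' (not opp) -> no flip
Dir S: first cell '.' (not opp) -> no flip
Dir SE: opp run (5,2), next='.' -> no flip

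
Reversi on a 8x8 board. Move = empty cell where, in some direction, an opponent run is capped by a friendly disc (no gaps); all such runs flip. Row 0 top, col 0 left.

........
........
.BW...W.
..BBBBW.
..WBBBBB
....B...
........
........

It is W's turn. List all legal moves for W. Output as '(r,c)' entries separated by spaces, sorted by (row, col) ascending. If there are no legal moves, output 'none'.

Answer: (2,0) (2,4) (3,1) (5,3) (5,5) (5,6) (6,3)

Derivation:
(1,0): no bracket -> illegal
(1,1): no bracket -> illegal
(1,2): no bracket -> illegal
(2,0): flips 1 -> legal
(2,3): no bracket -> illegal
(2,4): flips 1 -> legal
(2,5): no bracket -> illegal
(3,0): no bracket -> illegal
(3,1): flips 4 -> legal
(3,7): no bracket -> illegal
(4,1): no bracket -> illegal
(5,2): no bracket -> illegal
(5,3): flips 2 -> legal
(5,5): flips 2 -> legal
(5,6): flips 1 -> legal
(5,7): no bracket -> illegal
(6,3): flips 2 -> legal
(6,4): no bracket -> illegal
(6,5): no bracket -> illegal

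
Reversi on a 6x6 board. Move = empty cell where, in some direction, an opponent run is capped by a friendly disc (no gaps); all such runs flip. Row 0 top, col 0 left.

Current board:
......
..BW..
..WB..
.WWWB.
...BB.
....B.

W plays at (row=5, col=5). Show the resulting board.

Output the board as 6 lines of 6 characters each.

Answer: ......
..BW..
..WB..
.WWWB.
...BW.
....BW

Derivation:
Place W at (5,5); scan 8 dirs for brackets.
Dir NW: opp run (4,4) capped by W -> flip
Dir N: first cell '.' (not opp) -> no flip
Dir NE: edge -> no flip
Dir W: opp run (5,4), next='.' -> no flip
Dir E: edge -> no flip
Dir SW: edge -> no flip
Dir S: edge -> no flip
Dir SE: edge -> no flip
All flips: (4,4)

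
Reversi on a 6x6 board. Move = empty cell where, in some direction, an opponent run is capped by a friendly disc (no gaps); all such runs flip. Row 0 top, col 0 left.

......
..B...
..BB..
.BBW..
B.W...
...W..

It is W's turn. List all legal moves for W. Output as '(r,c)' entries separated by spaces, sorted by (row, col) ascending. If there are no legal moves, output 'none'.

(0,1): no bracket -> illegal
(0,2): flips 3 -> legal
(0,3): no bracket -> illegal
(1,1): flips 1 -> legal
(1,3): flips 1 -> legal
(1,4): no bracket -> illegal
(2,0): flips 1 -> legal
(2,1): no bracket -> illegal
(2,4): no bracket -> illegal
(3,0): flips 2 -> legal
(3,4): no bracket -> illegal
(4,1): no bracket -> illegal
(4,3): no bracket -> illegal
(5,0): no bracket -> illegal
(5,1): no bracket -> illegal

Answer: (0,2) (1,1) (1,3) (2,0) (3,0)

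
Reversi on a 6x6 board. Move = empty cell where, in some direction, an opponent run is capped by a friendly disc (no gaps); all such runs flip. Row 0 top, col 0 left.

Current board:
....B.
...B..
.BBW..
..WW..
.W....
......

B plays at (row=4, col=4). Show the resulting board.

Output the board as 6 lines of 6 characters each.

Answer: ....B.
...B..
.BBW..
..WB..
.W..B.
......

Derivation:
Place B at (4,4); scan 8 dirs for brackets.
Dir NW: opp run (3,3) capped by B -> flip
Dir N: first cell '.' (not opp) -> no flip
Dir NE: first cell '.' (not opp) -> no flip
Dir W: first cell '.' (not opp) -> no flip
Dir E: first cell '.' (not opp) -> no flip
Dir SW: first cell '.' (not opp) -> no flip
Dir S: first cell '.' (not opp) -> no flip
Dir SE: first cell '.' (not opp) -> no flip
All flips: (3,3)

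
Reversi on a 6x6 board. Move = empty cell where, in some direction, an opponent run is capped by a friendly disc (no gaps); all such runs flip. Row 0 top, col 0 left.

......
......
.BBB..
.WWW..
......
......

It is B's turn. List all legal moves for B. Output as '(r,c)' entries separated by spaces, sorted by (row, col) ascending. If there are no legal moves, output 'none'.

(2,0): no bracket -> illegal
(2,4): no bracket -> illegal
(3,0): no bracket -> illegal
(3,4): no bracket -> illegal
(4,0): flips 1 -> legal
(4,1): flips 2 -> legal
(4,2): flips 1 -> legal
(4,3): flips 2 -> legal
(4,4): flips 1 -> legal

Answer: (4,0) (4,1) (4,2) (4,3) (4,4)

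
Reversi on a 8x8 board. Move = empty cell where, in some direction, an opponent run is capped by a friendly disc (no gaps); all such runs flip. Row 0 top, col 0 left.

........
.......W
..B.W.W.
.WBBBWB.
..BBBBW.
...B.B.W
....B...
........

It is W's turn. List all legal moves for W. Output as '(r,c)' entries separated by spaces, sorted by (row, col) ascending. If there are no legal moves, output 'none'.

(1,1): no bracket -> illegal
(1,2): no bracket -> illegal
(1,3): flips 1 -> legal
(2,1): no bracket -> illegal
(2,3): no bracket -> illegal
(2,5): no bracket -> illegal
(2,7): no bracket -> illegal
(3,7): flips 1 -> legal
(4,1): flips 4 -> legal
(4,7): no bracket -> illegal
(5,1): flips 2 -> legal
(5,2): no bracket -> illegal
(5,4): flips 2 -> legal
(5,6): no bracket -> illegal
(6,2): flips 2 -> legal
(6,3): no bracket -> illegal
(6,5): flips 2 -> legal
(6,6): no bracket -> illegal
(7,3): flips 2 -> legal
(7,4): no bracket -> illegal
(7,5): flips 3 -> legal

Answer: (1,3) (3,7) (4,1) (5,1) (5,4) (6,2) (6,5) (7,3) (7,5)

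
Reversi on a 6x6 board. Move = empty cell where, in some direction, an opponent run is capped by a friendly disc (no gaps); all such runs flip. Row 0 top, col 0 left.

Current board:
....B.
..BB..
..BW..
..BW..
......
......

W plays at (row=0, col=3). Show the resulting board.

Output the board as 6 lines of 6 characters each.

Place W at (0,3); scan 8 dirs for brackets.
Dir NW: edge -> no flip
Dir N: edge -> no flip
Dir NE: edge -> no flip
Dir W: first cell '.' (not opp) -> no flip
Dir E: opp run (0,4), next='.' -> no flip
Dir SW: opp run (1,2), next='.' -> no flip
Dir S: opp run (1,3) capped by W -> flip
Dir SE: first cell '.' (not opp) -> no flip
All flips: (1,3)

Answer: ...WB.
..BW..
..BW..
..BW..
......
......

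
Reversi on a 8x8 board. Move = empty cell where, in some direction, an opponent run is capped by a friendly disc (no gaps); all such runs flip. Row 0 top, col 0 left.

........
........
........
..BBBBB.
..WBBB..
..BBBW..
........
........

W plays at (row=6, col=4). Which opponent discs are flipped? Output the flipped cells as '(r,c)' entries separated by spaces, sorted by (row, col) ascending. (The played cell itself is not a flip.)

Dir NW: opp run (5,3) capped by W -> flip
Dir N: opp run (5,4) (4,4) (3,4), next='.' -> no flip
Dir NE: first cell 'W' (not opp) -> no flip
Dir W: first cell '.' (not opp) -> no flip
Dir E: first cell '.' (not opp) -> no flip
Dir SW: first cell '.' (not opp) -> no flip
Dir S: first cell '.' (not opp) -> no flip
Dir SE: first cell '.' (not opp) -> no flip

Answer: (5,3)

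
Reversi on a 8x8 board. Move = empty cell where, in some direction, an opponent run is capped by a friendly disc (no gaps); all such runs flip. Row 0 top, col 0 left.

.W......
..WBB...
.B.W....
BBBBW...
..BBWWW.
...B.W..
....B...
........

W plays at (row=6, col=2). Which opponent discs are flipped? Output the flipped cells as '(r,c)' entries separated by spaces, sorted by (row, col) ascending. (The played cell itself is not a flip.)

Dir NW: first cell '.' (not opp) -> no flip
Dir N: first cell '.' (not opp) -> no flip
Dir NE: opp run (5,3) capped by W -> flip
Dir W: first cell '.' (not opp) -> no flip
Dir E: first cell '.' (not opp) -> no flip
Dir SW: first cell '.' (not opp) -> no flip
Dir S: first cell '.' (not opp) -> no flip
Dir SE: first cell '.' (not opp) -> no flip

Answer: (5,3)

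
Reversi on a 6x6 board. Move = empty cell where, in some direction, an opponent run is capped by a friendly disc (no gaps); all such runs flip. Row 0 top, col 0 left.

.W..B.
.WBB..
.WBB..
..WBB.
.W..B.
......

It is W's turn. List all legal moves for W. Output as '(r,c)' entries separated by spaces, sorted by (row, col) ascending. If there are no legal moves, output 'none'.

Answer: (0,2) (0,3) (1,4) (2,4) (3,5) (4,5) (5,5)

Derivation:
(0,2): flips 2 -> legal
(0,3): flips 1 -> legal
(0,5): no bracket -> illegal
(1,4): flips 3 -> legal
(1,5): no bracket -> illegal
(2,4): flips 2 -> legal
(2,5): no bracket -> illegal
(3,1): no bracket -> illegal
(3,5): flips 2 -> legal
(4,2): no bracket -> illegal
(4,3): no bracket -> illegal
(4,5): flips 3 -> legal
(5,3): no bracket -> illegal
(5,4): no bracket -> illegal
(5,5): flips 3 -> legal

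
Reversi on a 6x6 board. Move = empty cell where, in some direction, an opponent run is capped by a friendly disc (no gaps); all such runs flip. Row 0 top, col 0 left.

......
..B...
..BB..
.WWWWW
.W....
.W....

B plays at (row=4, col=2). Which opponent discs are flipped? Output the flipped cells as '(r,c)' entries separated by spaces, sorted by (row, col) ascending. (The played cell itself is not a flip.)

Answer: (3,2)

Derivation:
Dir NW: opp run (3,1), next='.' -> no flip
Dir N: opp run (3,2) capped by B -> flip
Dir NE: opp run (3,3), next='.' -> no flip
Dir W: opp run (4,1), next='.' -> no flip
Dir E: first cell '.' (not opp) -> no flip
Dir SW: opp run (5,1), next=edge -> no flip
Dir S: first cell '.' (not opp) -> no flip
Dir SE: first cell '.' (not opp) -> no flip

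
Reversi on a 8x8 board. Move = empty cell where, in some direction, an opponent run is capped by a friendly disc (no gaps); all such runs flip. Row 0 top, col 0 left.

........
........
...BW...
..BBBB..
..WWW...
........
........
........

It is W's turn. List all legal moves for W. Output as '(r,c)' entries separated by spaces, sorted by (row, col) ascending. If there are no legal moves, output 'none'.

(1,2): no bracket -> illegal
(1,3): flips 2 -> legal
(1,4): no bracket -> illegal
(2,1): flips 1 -> legal
(2,2): flips 3 -> legal
(2,5): flips 1 -> legal
(2,6): flips 1 -> legal
(3,1): no bracket -> illegal
(3,6): no bracket -> illegal
(4,1): no bracket -> illegal
(4,5): no bracket -> illegal
(4,6): flips 1 -> legal

Answer: (1,3) (2,1) (2,2) (2,5) (2,6) (4,6)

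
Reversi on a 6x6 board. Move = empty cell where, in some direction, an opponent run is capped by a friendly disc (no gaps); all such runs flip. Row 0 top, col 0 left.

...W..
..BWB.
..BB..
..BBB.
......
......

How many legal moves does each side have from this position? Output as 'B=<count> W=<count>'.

-- B to move --
(0,2): no bracket -> illegal
(0,4): flips 1 -> legal
(2,4): no bracket -> illegal
B mobility = 1
-- W to move --
(0,1): no bracket -> illegal
(0,2): no bracket -> illegal
(0,4): no bracket -> illegal
(0,5): no bracket -> illegal
(1,1): flips 1 -> legal
(1,5): flips 1 -> legal
(2,1): flips 1 -> legal
(2,4): no bracket -> illegal
(2,5): flips 1 -> legal
(3,1): flips 1 -> legal
(3,5): no bracket -> illegal
(4,1): no bracket -> illegal
(4,2): no bracket -> illegal
(4,3): flips 2 -> legal
(4,4): no bracket -> illegal
(4,5): no bracket -> illegal
W mobility = 6

Answer: B=1 W=6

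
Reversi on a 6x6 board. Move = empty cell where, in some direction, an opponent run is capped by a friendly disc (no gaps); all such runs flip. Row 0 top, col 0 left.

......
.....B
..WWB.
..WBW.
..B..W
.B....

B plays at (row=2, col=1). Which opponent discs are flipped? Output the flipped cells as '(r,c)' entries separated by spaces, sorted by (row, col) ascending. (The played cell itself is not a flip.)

Answer: (2,2) (2,3)

Derivation:
Dir NW: first cell '.' (not opp) -> no flip
Dir N: first cell '.' (not opp) -> no flip
Dir NE: first cell '.' (not opp) -> no flip
Dir W: first cell '.' (not opp) -> no flip
Dir E: opp run (2,2) (2,3) capped by B -> flip
Dir SW: first cell '.' (not opp) -> no flip
Dir S: first cell '.' (not opp) -> no flip
Dir SE: opp run (3,2), next='.' -> no flip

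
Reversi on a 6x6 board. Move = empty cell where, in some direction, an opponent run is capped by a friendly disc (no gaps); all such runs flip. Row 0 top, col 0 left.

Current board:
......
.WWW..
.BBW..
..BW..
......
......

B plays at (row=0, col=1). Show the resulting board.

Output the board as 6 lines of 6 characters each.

Place B at (0,1); scan 8 dirs for brackets.
Dir NW: edge -> no flip
Dir N: edge -> no flip
Dir NE: edge -> no flip
Dir W: first cell '.' (not opp) -> no flip
Dir E: first cell '.' (not opp) -> no flip
Dir SW: first cell '.' (not opp) -> no flip
Dir S: opp run (1,1) capped by B -> flip
Dir SE: opp run (1,2) (2,3), next='.' -> no flip
All flips: (1,1)

Answer: .B....
.BWW..
.BBW..
..BW..
......
......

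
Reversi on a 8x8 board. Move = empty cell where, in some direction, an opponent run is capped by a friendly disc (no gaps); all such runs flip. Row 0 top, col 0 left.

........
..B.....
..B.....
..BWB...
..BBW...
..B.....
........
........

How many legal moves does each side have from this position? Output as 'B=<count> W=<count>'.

-- B to move --
(2,3): flips 1 -> legal
(2,4): flips 1 -> legal
(3,5): no bracket -> illegal
(4,5): flips 1 -> legal
(5,3): no bracket -> illegal
(5,4): flips 1 -> legal
(5,5): flips 2 -> legal
B mobility = 5
-- W to move --
(0,1): no bracket -> illegal
(0,2): no bracket -> illegal
(0,3): no bracket -> illegal
(1,1): flips 1 -> legal
(1,3): no bracket -> illegal
(2,1): no bracket -> illegal
(2,3): no bracket -> illegal
(2,4): flips 1 -> legal
(2,5): no bracket -> illegal
(3,1): flips 1 -> legal
(3,5): flips 1 -> legal
(4,1): flips 2 -> legal
(4,5): no bracket -> illegal
(5,1): flips 1 -> legal
(5,3): flips 1 -> legal
(5,4): no bracket -> illegal
(6,1): no bracket -> illegal
(6,2): no bracket -> illegal
(6,3): no bracket -> illegal
W mobility = 7

Answer: B=5 W=7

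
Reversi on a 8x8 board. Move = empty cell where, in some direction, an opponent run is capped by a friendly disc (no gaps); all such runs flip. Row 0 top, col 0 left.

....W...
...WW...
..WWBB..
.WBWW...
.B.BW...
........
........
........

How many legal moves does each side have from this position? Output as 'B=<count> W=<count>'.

Answer: B=10 W=10

Derivation:
-- B to move --
(0,2): flips 1 -> legal
(0,3): flips 4 -> legal
(0,5): flips 2 -> legal
(1,1): no bracket -> illegal
(1,2): flips 1 -> legal
(1,5): no bracket -> illegal
(2,0): no bracket -> illegal
(2,1): flips 3 -> legal
(3,0): flips 1 -> legal
(3,5): flips 2 -> legal
(4,0): no bracket -> illegal
(4,2): flips 1 -> legal
(4,5): flips 1 -> legal
(5,3): no bracket -> illegal
(5,4): flips 2 -> legal
(5,5): no bracket -> illegal
B mobility = 10
-- W to move --
(1,5): flips 1 -> legal
(1,6): flips 1 -> legal
(2,1): no bracket -> illegal
(2,6): flips 2 -> legal
(3,0): no bracket -> illegal
(3,5): flips 1 -> legal
(3,6): flips 1 -> legal
(4,0): no bracket -> illegal
(4,2): flips 2 -> legal
(5,0): flips 2 -> legal
(5,1): flips 1 -> legal
(5,2): flips 1 -> legal
(5,3): flips 1 -> legal
(5,4): no bracket -> illegal
W mobility = 10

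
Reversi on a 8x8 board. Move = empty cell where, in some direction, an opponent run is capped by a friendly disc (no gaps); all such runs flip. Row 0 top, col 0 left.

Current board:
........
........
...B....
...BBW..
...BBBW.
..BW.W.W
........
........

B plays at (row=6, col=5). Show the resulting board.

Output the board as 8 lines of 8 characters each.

Place B at (6,5); scan 8 dirs for brackets.
Dir NW: first cell '.' (not opp) -> no flip
Dir N: opp run (5,5) capped by B -> flip
Dir NE: first cell '.' (not opp) -> no flip
Dir W: first cell '.' (not opp) -> no flip
Dir E: first cell '.' (not opp) -> no flip
Dir SW: first cell '.' (not opp) -> no flip
Dir S: first cell '.' (not opp) -> no flip
Dir SE: first cell '.' (not opp) -> no flip
All flips: (5,5)

Answer: ........
........
...B....
...BBW..
...BBBW.
..BW.B.W
.....B..
........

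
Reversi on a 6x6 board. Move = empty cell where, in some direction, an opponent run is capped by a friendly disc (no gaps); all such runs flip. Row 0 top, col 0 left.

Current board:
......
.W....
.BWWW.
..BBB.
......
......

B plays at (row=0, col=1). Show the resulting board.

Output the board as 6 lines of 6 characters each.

Answer: .B....
.B....
.BWWW.
..BBB.
......
......

Derivation:
Place B at (0,1); scan 8 dirs for brackets.
Dir NW: edge -> no flip
Dir N: edge -> no flip
Dir NE: edge -> no flip
Dir W: first cell '.' (not opp) -> no flip
Dir E: first cell '.' (not opp) -> no flip
Dir SW: first cell '.' (not opp) -> no flip
Dir S: opp run (1,1) capped by B -> flip
Dir SE: first cell '.' (not opp) -> no flip
All flips: (1,1)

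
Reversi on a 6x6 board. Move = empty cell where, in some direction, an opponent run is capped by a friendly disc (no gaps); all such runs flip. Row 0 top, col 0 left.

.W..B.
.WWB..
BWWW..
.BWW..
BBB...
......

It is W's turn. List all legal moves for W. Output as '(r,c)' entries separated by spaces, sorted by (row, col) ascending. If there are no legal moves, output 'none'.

Answer: (0,3) (1,4) (3,0) (5,0) (5,1) (5,2)

Derivation:
(0,2): no bracket -> illegal
(0,3): flips 1 -> legal
(0,5): no bracket -> illegal
(1,0): no bracket -> illegal
(1,4): flips 1 -> legal
(1,5): no bracket -> illegal
(2,4): no bracket -> illegal
(3,0): flips 1 -> legal
(4,3): no bracket -> illegal
(5,0): flips 1 -> legal
(5,1): flips 3 -> legal
(5,2): flips 1 -> legal
(5,3): no bracket -> illegal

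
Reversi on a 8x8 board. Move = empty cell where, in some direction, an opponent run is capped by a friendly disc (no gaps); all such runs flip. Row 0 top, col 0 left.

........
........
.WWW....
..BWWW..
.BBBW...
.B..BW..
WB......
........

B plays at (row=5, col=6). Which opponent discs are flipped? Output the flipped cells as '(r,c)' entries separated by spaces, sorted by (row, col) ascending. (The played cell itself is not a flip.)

Answer: (5,5)

Derivation:
Dir NW: first cell '.' (not opp) -> no flip
Dir N: first cell '.' (not opp) -> no flip
Dir NE: first cell '.' (not opp) -> no flip
Dir W: opp run (5,5) capped by B -> flip
Dir E: first cell '.' (not opp) -> no flip
Dir SW: first cell '.' (not opp) -> no flip
Dir S: first cell '.' (not opp) -> no flip
Dir SE: first cell '.' (not opp) -> no flip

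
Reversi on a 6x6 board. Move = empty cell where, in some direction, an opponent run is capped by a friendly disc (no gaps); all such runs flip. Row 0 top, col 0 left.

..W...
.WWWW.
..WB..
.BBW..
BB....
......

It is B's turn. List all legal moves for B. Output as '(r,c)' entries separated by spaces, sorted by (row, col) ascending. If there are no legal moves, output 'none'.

Answer: (0,1) (0,3) (0,4) (0,5) (2,1) (3,4) (4,3)

Derivation:
(0,0): no bracket -> illegal
(0,1): flips 1 -> legal
(0,3): flips 1 -> legal
(0,4): flips 2 -> legal
(0,5): flips 1 -> legal
(1,0): no bracket -> illegal
(1,5): no bracket -> illegal
(2,0): no bracket -> illegal
(2,1): flips 1 -> legal
(2,4): no bracket -> illegal
(2,5): no bracket -> illegal
(3,4): flips 1 -> legal
(4,2): no bracket -> illegal
(4,3): flips 1 -> legal
(4,4): no bracket -> illegal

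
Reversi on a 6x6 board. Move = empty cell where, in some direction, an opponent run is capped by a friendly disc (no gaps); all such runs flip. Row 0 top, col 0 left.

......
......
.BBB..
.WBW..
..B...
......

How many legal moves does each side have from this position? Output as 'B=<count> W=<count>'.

Answer: B=8 W=4

Derivation:
-- B to move --
(2,0): flips 1 -> legal
(2,4): flips 1 -> legal
(3,0): flips 1 -> legal
(3,4): flips 1 -> legal
(4,0): flips 1 -> legal
(4,1): flips 1 -> legal
(4,3): flips 1 -> legal
(4,4): flips 1 -> legal
B mobility = 8
-- W to move --
(1,0): no bracket -> illegal
(1,1): flips 2 -> legal
(1,2): no bracket -> illegal
(1,3): flips 2 -> legal
(1,4): no bracket -> illegal
(2,0): no bracket -> illegal
(2,4): no bracket -> illegal
(3,0): no bracket -> illegal
(3,4): no bracket -> illegal
(4,1): no bracket -> illegal
(4,3): no bracket -> illegal
(5,1): flips 1 -> legal
(5,2): no bracket -> illegal
(5,3): flips 1 -> legal
W mobility = 4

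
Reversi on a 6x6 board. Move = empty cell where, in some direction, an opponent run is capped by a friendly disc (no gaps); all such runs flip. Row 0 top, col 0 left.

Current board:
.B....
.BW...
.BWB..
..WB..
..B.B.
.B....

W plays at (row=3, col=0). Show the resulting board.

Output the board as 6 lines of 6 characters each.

Place W at (3,0); scan 8 dirs for brackets.
Dir NW: edge -> no flip
Dir N: first cell '.' (not opp) -> no flip
Dir NE: opp run (2,1) capped by W -> flip
Dir W: edge -> no flip
Dir E: first cell '.' (not opp) -> no flip
Dir SW: edge -> no flip
Dir S: first cell '.' (not opp) -> no flip
Dir SE: first cell '.' (not opp) -> no flip
All flips: (2,1)

Answer: .B....
.BW...
.WWB..
W.WB..
..B.B.
.B....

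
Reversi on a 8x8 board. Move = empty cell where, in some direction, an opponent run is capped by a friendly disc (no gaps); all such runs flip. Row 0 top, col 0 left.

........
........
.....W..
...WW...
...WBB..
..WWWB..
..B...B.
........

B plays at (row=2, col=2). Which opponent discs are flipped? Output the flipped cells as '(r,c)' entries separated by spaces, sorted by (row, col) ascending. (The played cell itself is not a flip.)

Answer: (3,3)

Derivation:
Dir NW: first cell '.' (not opp) -> no flip
Dir N: first cell '.' (not opp) -> no flip
Dir NE: first cell '.' (not opp) -> no flip
Dir W: first cell '.' (not opp) -> no flip
Dir E: first cell '.' (not opp) -> no flip
Dir SW: first cell '.' (not opp) -> no flip
Dir S: first cell '.' (not opp) -> no flip
Dir SE: opp run (3,3) capped by B -> flip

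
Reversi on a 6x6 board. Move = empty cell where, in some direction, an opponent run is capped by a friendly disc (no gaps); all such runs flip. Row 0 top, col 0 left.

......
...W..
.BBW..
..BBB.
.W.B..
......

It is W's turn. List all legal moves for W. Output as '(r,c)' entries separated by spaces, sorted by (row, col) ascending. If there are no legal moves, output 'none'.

(1,0): no bracket -> illegal
(1,1): no bracket -> illegal
(1,2): no bracket -> illegal
(2,0): flips 2 -> legal
(2,4): no bracket -> illegal
(2,5): no bracket -> illegal
(3,0): no bracket -> illegal
(3,1): flips 1 -> legal
(3,5): no bracket -> illegal
(4,2): no bracket -> illegal
(4,4): no bracket -> illegal
(4,5): flips 1 -> legal
(5,2): no bracket -> illegal
(5,3): flips 2 -> legal
(5,4): no bracket -> illegal

Answer: (2,0) (3,1) (4,5) (5,3)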